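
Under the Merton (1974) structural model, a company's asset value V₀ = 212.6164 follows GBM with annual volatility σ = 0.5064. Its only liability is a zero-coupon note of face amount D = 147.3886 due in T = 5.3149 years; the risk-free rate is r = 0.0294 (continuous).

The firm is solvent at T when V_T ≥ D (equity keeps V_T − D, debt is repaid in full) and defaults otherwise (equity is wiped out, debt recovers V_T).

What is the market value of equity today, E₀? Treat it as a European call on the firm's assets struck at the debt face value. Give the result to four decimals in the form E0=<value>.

E0=124.2620

d₁ = [ln(V₀/D) + (r + σ²/2)T] / (σ√T)
   = [ln(212.6164/147.3886) + (0.0294 + 0.5·0.5064²)·5.3149] / (0.5064·√5.3149)
   = [0.366417 + 0.837737] / 1.167458 = 1.031432
d₂ = d₁ − σ√T = 1.031432 − 1.167458 = -0.136025
N(d₁) = 0.848831,  N(d₂) = 0.445901,  e^(−rT) = 0.855338
E₀ = V₀·N(d₁) − D·e^(−rT)·N(d₂)
   = 212.6164·0.848831 − 147.3886·0.855338·0.445901 = 124.261978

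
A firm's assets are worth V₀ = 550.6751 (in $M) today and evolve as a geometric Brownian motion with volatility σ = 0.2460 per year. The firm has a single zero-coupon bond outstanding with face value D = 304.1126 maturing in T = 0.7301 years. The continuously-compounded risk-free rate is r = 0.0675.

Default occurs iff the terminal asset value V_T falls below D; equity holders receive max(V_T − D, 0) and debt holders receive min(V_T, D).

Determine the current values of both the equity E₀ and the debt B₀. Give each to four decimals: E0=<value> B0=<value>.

d₁ = [ln(V₀/D) + (r + σ²/2)T] / (σ√T)
   = [ln(550.6751/304.1126) + (0.0675 + 0.5·0.2460²)·0.7301] / (0.2460·√0.7301)
   = [0.593747 + 0.071373] / 0.210197 = 3.164272
d₂ = d₁ − σ√T = 3.164272 − 0.210197 = 2.954075
N(d₁) = 0.999223,  N(d₂) = 0.998432,  e^(−rT) = 0.951913
E₀ = V₀·N(d₁) − D·e^(−rT)·N(d₂)
   = 550.6751·0.999223 − 304.1126·0.951913·0.998432 = 261.212254
B₀ = V₀ − E₀ = 550.6751 − 261.212254 = 289.462846

E0=261.2123 B0=289.4628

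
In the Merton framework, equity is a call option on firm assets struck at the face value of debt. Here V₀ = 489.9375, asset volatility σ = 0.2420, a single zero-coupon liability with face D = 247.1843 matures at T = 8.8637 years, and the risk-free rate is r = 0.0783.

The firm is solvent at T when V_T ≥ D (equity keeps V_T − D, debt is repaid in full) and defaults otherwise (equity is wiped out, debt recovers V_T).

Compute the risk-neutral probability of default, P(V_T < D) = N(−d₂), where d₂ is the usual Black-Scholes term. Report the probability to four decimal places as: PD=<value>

d₁ = [ln(V₀/D) + (r + σ²/2)T] / (σ√T)
   = [ln(489.9375/247.1843) + (0.0783 + 0.5·0.2420²)·8.8637] / (0.2420·√8.8637)
   = [0.684144 + 0.953575] / 0.720482 = 2.273088
d₂ = d₁ − σ√T = 2.273088 − 0.720482 = 1.552607
risk-neutral PD = N(−d₂) = N(-1.552607) = 0.060259

PD=0.0603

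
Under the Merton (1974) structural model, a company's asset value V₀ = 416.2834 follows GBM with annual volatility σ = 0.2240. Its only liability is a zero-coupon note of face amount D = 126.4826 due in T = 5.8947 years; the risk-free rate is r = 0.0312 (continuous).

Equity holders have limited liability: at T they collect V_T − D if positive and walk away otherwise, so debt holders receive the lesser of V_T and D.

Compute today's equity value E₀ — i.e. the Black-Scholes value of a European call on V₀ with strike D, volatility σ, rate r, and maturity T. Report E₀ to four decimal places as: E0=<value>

E0=311.2514

d₁ = [ln(V₀/D) + (r + σ²/2)T] / (σ√T)
   = [ln(416.2834/126.4826) + (0.0312 + 0.5·0.2240²)·5.8947] / (0.2240·√5.8947)
   = [1.191262 + 0.331801] / 0.543850 = 2.800521
d₂ = d₁ − σ√T = 2.800521 − 0.543850 = 2.256671
N(d₁) = 0.997449,  N(d₂) = 0.987986,  e^(−rT) = 0.832007
E₀ = V₀·N(d₁) − D·e^(−rT)·N(d₂)
   = 416.2834·0.997449 − 126.4826·0.832007·0.987986 = 311.251390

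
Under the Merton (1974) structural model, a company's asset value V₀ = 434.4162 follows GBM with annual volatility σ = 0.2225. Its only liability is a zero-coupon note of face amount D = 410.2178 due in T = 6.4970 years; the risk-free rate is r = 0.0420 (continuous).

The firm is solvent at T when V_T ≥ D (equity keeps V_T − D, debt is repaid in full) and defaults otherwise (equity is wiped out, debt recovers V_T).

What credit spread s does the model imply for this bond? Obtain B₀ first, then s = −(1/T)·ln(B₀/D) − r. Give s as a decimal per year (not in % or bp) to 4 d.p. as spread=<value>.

spread=0.0186

d₁ = [ln(V₀/D) + (r + σ²/2)T] / (σ√T)
   = [ln(434.4162/410.2178) + (0.0420 + 0.5·0.2225²)·6.4970] / (0.2225·√6.4970)
   = [0.057315 + 0.433695] / 0.567135 = 0.865772
d₂ = d₁ − σ√T = 0.865772 − 0.567135 = 0.298637
N(d₁) = 0.806693,  N(d₂) = 0.617392,  e^(−rT) = 0.761189
E₀ = V₀·N(d₁) − D·e^(−rT)·N(d₂)
   = 434.4162·0.806693 − 410.2178·0.761189·0.617392 = 157.657809
B₀ = V₀ − E₀ = 434.4162 − 157.657809 = 276.758391
spread = −(1/T)·ln(B₀/D) − r = −(1/6.4970)·ln(276.758391/410.2178) − 0.0420 = 0.01857309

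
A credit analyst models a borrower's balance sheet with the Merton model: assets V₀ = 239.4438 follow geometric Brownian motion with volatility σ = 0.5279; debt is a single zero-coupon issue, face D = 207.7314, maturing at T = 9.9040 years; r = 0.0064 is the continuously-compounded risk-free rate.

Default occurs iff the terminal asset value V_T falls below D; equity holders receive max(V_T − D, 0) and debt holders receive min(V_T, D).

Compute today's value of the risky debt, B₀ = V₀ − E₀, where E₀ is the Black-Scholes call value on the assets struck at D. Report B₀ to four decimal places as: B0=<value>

B0=87.4464

d₁ = [ln(V₀/D) + (r + σ²/2)T] / (σ√T)
   = [ln(239.4438/207.7314) + (0.0064 + 0.5·0.5279²)·9.9040] / (0.5279·√9.9040)
   = [0.142073 + 1.443401] / 1.661334 = 0.954338
d₂ = d₁ − σ√T = 0.954338 − 1.661334 = -0.706996
N(d₁) = 0.830044,  N(d₂) = 0.239784,  e^(−rT) = 0.938581
E₀ = V₀·N(d₁) − D·e^(−rT)·N(d₂)
   = 239.4438·0.830044 − 207.7314·0.938581·0.239784 = 151.997363
B₀ = V₀ − E₀ = 239.4438 − 151.997363 = 87.446437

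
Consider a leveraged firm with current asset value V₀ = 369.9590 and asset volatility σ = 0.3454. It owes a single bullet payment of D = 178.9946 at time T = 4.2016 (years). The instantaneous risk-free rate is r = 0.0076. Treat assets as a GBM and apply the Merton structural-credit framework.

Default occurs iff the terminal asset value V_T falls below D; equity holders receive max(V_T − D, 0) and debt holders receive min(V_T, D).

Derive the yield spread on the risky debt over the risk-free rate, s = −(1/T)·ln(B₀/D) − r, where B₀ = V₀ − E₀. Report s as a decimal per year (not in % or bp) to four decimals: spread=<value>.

spread=0.0178

d₁ = [ln(V₀/D) + (r + σ²/2)T] / (σ√T)
   = [ln(369.9590/178.9946) + (0.0076 + 0.5·0.3454²)·4.2016] / (0.3454·√4.2016)
   = [0.726037 + 0.282560] / 0.707994 = 1.424583
d₂ = d₁ − σ√T = 1.424583 − 0.707994 = 0.716589
N(d₁) = 0.922861,  N(d₂) = 0.763186,  e^(−rT) = 0.968572
E₀ = V₀·N(d₁) − D·e^(−rT)·N(d₂)
   = 369.9590·0.922861 − 178.9946·0.968572·0.763186 = 209.107807
B₀ = V₀ − E₀ = 369.9590 − 209.107807 = 160.851193
spread = −(1/T)·ln(B₀/D) − r = −(1/4.2016)·ln(160.851193/178.9946) − 0.0076 = 0.01783697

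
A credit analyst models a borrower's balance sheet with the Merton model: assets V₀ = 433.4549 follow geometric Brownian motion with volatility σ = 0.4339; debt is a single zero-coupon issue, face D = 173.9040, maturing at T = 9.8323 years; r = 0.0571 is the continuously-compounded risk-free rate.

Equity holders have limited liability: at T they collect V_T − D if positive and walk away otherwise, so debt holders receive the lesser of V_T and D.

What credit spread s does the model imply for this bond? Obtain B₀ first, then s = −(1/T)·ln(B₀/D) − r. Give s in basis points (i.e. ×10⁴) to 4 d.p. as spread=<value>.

spread=193.7767

d₁ = [ln(V₀/D) + (r + σ²/2)T] / (σ√T)
   = [ln(433.4549/173.9040) + (0.0571 + 0.5·0.4339²)·9.8323] / (0.4339·√9.8323)
   = [0.913284 + 1.486984] / 1.360558 = 1.764179
d₂ = d₁ − σ√T = 1.764179 − 1.360558 = 0.403620
N(d₁) = 0.961149,  N(d₂) = 0.656754,  e^(−rT) = 0.570396
E₀ = V₀·N(d₁) − D·e^(−rT)·N(d₂)
   = 433.4549·0.961149 − 173.9040·0.570396·0.656754 = 351.468608
B₀ = V₀ − E₀ = 433.4549 − 351.468608 = 81.986292
spread = −(1/T)·ln(B₀/D) − r = −(1/9.8323)·ln(81.986292/173.9040) − 0.0571 = 0.01937767
in basis points: 0.01937767 × 10⁴ = 193.7767 bp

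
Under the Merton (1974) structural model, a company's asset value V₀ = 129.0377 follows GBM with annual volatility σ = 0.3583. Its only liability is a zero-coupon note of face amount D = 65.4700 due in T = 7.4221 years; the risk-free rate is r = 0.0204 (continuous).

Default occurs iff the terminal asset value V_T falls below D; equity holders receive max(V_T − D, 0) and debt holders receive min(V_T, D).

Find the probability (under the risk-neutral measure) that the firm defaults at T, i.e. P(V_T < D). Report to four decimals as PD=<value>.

d₁ = [ln(V₀/D) + (r + σ²/2)T] / (σ√T)
   = [ln(129.0377/65.4700) + (0.0204 + 0.5·0.3583²)·7.4221] / (0.3583·√7.4221)
   = [0.678513 + 0.627831] / 0.976136 = 1.338281
d₂ = d₁ − σ√T = 1.338281 − 0.976136 = 0.362145
risk-neutral PD = N(−d₂) = N(-0.362145) = 0.358622

PD=0.3586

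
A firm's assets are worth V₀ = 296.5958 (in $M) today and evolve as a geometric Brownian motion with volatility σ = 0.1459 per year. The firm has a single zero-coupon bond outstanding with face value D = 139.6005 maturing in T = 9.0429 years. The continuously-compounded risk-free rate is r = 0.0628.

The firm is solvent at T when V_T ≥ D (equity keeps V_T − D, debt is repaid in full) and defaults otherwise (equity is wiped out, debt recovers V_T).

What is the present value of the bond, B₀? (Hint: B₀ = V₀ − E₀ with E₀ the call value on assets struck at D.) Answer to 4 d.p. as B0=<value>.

B0=79.0900

d₁ = [ln(V₀/D) + (r + σ²/2)T] / (σ√T)
   = [ln(296.5958/139.6005) + (0.0628 + 0.5·0.1459²)·9.0429] / (0.1459·√9.0429)
   = [0.753585 + 0.664141] / 0.438742 = 3.231346
d₂ = d₁ − σ√T = 3.231346 − 0.438742 = 2.792604
N(d₁) = 0.999384,  N(d₂) = 0.997386,  e^(−rT) = 0.566718
E₀ = V₀·N(d₁) − D·e^(−rT)·N(d₂)
   = 296.5958·0.999384 − 139.6005·0.566718·0.997386 = 217.505847
B₀ = V₀ − E₀ = 296.5958 − 217.505847 = 79.089953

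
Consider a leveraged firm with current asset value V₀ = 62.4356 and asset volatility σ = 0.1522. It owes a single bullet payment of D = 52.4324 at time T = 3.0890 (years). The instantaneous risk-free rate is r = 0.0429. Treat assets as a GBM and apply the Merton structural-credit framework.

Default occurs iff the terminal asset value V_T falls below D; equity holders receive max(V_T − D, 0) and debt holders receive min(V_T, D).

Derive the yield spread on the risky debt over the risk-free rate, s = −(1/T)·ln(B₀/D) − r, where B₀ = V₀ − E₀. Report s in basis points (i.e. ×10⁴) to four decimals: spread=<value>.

d₁ = [ln(V₀/D) + (r + σ²/2)T] / (σ√T)
   = [ln(62.4356/52.4324) + (0.0429 + 0.5·0.1522²)·3.0890] / (0.1522·√3.0890)
   = [0.174611 + 0.168296] / 0.267500 = 1.281896
d₂ = d₁ − σ√T = 1.281896 − 0.267500 = 1.014396
N(d₁) = 0.900060,  N(d₂) = 0.844803,  e^(−rT) = 0.875887
E₀ = V₀·N(d₁) − D·e^(−rT)·N(d₂)
   = 62.4356·0.900060 − 52.4324·0.875887·0.844803 = 17.398347
B₀ = V₀ − E₀ = 62.4356 − 17.398347 = 45.037253
spread = −(1/T)·ln(B₀/D) − r = −(1/3.0890)·ln(45.037253/52.4324) − 0.0429 = 0.00631811
in basis points: 0.00631811 × 10⁴ = 63.1811 bp

spread=63.1811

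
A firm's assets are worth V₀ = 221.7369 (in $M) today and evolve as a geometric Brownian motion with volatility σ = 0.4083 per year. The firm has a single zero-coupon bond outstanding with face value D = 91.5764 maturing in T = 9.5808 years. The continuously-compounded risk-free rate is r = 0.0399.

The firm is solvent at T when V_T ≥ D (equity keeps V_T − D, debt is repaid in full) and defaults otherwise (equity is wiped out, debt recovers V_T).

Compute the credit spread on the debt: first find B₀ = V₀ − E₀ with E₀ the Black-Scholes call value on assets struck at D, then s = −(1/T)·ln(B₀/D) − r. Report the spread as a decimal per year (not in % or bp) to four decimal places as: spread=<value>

spread=0.0200

d₁ = [ln(V₀/D) + (r + σ²/2)T] / (σ√T)
   = [ln(221.7369/91.5764) + (0.0399 + 0.5·0.4083²)·9.5808] / (0.4083·√9.5808)
   = [0.884318 + 1.180876] / 1.263806 = 1.634107
d₂ = d₁ − σ√T = 1.634107 − 1.263806 = 0.370302
N(d₁) = 0.948882,  N(d₂) = 0.644421,  e^(−rT) = 0.682308
E₀ = V₀·N(d₁) − D·e^(−rT)·N(d₂)
   = 221.7369·0.948882 − 91.5764·0.682308·0.644421 = 170.136543
B₀ = V₀ − E₀ = 221.7369 − 170.136543 = 51.600357
spread = −(1/T)·ln(B₀/D) − r = −(1/9.5808)·ln(51.600357/91.5764) − 0.0399 = 0.01997444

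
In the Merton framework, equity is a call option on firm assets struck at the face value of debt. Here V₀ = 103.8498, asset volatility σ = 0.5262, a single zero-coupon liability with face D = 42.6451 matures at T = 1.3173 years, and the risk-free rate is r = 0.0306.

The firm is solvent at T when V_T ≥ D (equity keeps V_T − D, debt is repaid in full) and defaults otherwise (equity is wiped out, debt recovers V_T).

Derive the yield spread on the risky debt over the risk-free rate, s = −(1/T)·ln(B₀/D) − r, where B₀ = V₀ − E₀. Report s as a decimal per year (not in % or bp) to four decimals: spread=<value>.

d₁ = [ln(V₀/D) + (r + σ²/2)T] / (σ√T)
   = [ln(103.8498/42.6451) + (0.0306 + 0.5·0.5262²)·1.3173] / (0.5262·√1.3173)
   = [0.890033 + 0.222681] / 0.603939 = 1.842427
d₂ = d₁ − σ√T = 1.842427 − 0.603939 = 1.238488
N(d₁) = 0.967294,  N(d₂) = 0.892232,  e^(−rT) = 0.960492
E₀ = V₀·N(d₁) − D·e^(−rT)·N(d₂)
   = 103.8498·0.967294 − 42.6451·0.960492·0.892232 = 63.907156
B₀ = V₀ − E₀ = 103.8498 − 63.907156 = 39.942644
spread = −(1/T)·ln(B₀/D) − r = −(1/1.3173)·ln(39.942644/42.6451) − 0.0306 = 0.01909852

spread=0.0191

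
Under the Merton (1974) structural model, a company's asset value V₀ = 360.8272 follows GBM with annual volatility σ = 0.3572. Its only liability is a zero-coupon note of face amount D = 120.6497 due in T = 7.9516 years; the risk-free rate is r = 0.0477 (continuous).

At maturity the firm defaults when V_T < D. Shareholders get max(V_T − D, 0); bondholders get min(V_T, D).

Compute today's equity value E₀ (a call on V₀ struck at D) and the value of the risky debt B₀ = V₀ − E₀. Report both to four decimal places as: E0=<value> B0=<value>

d₁ = [ln(V₀/D) + (r + σ²/2)T] / (σ√T)
   = [ln(360.8272/120.6497) + (0.0477 + 0.5·0.3572²)·7.9516] / (0.3572·√7.9516)
   = [1.095508 + 0.886571] / 1.007253 = 1.967806
d₂ = d₁ − σ√T = 1.967806 − 1.007253 = 0.960552
N(d₁) = 0.975455,  N(d₂) = 0.831611,  e^(−rT) = 0.684346
E₀ = V₀·N(d₁) − D·e^(−rT)·N(d₂)
   = 360.8272·0.975455 − 120.6497·0.684346·0.831611 = 283.307663
B₀ = V₀ − E₀ = 360.8272 − 283.307663 = 77.519537

E0=283.3077 B0=77.5195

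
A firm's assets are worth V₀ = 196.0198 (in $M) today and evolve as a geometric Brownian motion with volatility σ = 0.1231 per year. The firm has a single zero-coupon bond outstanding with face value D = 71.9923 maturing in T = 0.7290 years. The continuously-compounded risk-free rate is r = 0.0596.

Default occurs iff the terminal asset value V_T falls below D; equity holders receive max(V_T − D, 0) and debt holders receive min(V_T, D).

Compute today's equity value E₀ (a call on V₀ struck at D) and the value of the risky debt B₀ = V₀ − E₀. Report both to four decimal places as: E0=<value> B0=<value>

d₁ = [ln(V₀/D) + (r + σ²/2)T] / (σ√T)
   = [ln(196.0198/71.9923) + (0.0596 + 0.5·0.1231²)·0.7290] / (0.1231·√0.7290)
   = [1.001657 + 0.048972] / 0.105105 = 9.996025
d₂ = d₁ − σ√T = 9.996025 − 0.105105 = 9.890920
N(d₁) = 1.000000,  N(d₂) = 1.000000,  e^(−rT) = 0.957482
E₀ = V₀·N(d₁) − D·e^(−rT)·N(d₂)
   = 196.0198·1.000000 − 71.9923·0.957482·1.000000 = 127.088472
B₀ = V₀ − E₀ = 196.0198 − 127.088472 = 68.931328

E0=127.0885 B0=68.9313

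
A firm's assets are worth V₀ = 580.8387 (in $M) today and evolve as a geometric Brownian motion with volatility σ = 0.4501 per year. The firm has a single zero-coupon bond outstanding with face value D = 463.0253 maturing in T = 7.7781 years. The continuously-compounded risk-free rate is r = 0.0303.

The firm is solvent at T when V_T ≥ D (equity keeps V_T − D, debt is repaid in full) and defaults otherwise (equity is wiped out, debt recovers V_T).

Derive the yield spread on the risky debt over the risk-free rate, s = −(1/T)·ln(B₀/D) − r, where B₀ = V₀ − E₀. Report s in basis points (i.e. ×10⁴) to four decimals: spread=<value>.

d₁ = [ln(V₀/D) + (r + σ²/2)T] / (σ√T)
   = [ln(580.8387/463.0253) + (0.0303 + 0.5·0.4501²)·7.7781] / (0.4501·√7.7781)
   = [0.226691 + 1.023559] / 1.255295 = 0.995981
d₂ = d₁ − σ√T = 0.995981 − 1.255295 = -0.259313
N(d₁) = 0.840370,  N(d₂) = 0.397697,  e^(−rT) = 0.790036
E₀ = V₀·N(d₁) − D·e^(−rT)·N(d₂)
   = 580.8387·0.840370 − 463.0253·0.790036·0.397697 = 342.639518
B₀ = V₀ − E₀ = 580.8387 − 342.639518 = 238.199182
spread = −(1/T)·ln(B₀/D) − r = −(1/7.7781)·ln(238.199182/463.0253) − 0.0303 = 0.05515461
in basis points: 0.05515461 × 10⁴ = 551.5461 bp

spread=551.5461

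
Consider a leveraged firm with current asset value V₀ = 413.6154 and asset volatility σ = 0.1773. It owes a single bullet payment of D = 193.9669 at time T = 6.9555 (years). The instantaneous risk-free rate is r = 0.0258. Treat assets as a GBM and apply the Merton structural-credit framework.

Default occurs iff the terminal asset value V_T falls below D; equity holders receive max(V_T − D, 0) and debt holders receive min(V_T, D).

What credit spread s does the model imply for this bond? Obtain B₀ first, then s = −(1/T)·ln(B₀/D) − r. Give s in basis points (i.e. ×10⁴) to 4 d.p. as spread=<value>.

spread=8.8747

d₁ = [ln(V₀/D) + (r + σ²/2)T] / (σ√T)
   = [ln(413.6154/193.9669) + (0.0258 + 0.5·0.1773²)·6.9555] / (0.1773·√6.9555)
   = [0.757249 + 0.288776] / 0.467598 = 2.237016
d₂ = d₁ − σ√T = 2.237016 − 0.467598 = 1.769418
N(d₁) = 0.987357,  N(d₂) = 0.961588,  e^(−rT) = 0.835728
E₀ = V₀·N(d₁) − D·e^(−rT)·N(d₂)
   = 413.6154·0.987357 − 193.9669·0.835728·0.961588 = 252.509347
B₀ = V₀ − E₀ = 413.6154 − 252.509347 = 161.106053
spread = −(1/T)·ln(B₀/D) − r = −(1/6.9555)·ln(161.106053/193.9669) − 0.0258 = 0.00088747
in basis points: 0.00088747 × 10⁴ = 8.8747 bp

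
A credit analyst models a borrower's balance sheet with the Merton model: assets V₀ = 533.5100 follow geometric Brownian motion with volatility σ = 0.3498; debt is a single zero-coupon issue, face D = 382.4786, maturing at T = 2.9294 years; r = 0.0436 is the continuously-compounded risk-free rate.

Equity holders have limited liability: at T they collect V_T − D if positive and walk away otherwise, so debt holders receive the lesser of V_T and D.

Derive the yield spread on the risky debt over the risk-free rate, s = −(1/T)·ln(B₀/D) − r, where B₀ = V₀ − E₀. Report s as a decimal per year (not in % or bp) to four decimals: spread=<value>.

spread=0.0334

d₁ = [ln(V₀/D) + (r + σ²/2)T] / (σ√T)
   = [ln(533.5100/382.4786) + (0.0436 + 0.5·0.3498²)·2.9294] / (0.3498·√2.9294)
   = [0.332805 + 0.306943] / 0.598700 = 1.068562
d₂ = d₁ − σ√T = 1.068562 − 0.598700 = 0.469862
N(d₁) = 0.857366,  N(d₂) = 0.680773,  e^(−rT) = 0.880098
E₀ = V₀·N(d₁) − D·e^(−rT)·N(d₂)
   = 533.5100·0.857366 − 382.4786·0.880098·0.680773 = 228.252568
B₀ = V₀ − E₀ = 533.5100 − 228.252568 = 305.257432
spread = −(1/T)·ln(B₀/D) − r = −(1/2.9294)·ln(305.257432/382.4786) − 0.0436 = 0.03338411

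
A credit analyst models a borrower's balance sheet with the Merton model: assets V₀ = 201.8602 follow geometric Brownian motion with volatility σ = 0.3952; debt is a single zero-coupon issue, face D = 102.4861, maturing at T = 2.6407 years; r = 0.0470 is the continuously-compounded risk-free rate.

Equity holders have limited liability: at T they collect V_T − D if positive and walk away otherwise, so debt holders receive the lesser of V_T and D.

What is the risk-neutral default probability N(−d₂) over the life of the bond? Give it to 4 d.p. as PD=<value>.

d₁ = [ln(V₀/D) + (r + σ²/2)T] / (σ√T)
   = [ln(201.8602/102.4861) + (0.0470 + 0.5·0.3952²)·2.6407] / (0.3952·√2.6407)
   = [0.677848 + 0.330329] / 0.642209 = 1.569858
d₂ = d₁ − σ√T = 1.569858 − 0.642209 = 0.927649
risk-neutral PD = N(−d₂) = N(-0.927649) = 0.176795

PD=0.1768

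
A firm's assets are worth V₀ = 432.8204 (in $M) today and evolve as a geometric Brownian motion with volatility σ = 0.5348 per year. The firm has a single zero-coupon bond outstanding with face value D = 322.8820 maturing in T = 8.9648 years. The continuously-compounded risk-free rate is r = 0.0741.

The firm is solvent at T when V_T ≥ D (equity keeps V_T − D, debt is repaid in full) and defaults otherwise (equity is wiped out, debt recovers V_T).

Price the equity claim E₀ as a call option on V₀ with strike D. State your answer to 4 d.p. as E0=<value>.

E0=328.0359

d₁ = [ln(V₀/D) + (r + σ²/2)T] / (σ√T)
   = [ln(432.8204/322.8820) + (0.0741 + 0.5·0.5348²)·8.9648] / (0.5348·√8.9648)
   = [0.293036 + 1.946308] / 1.601259 = 1.398489
d₂ = d₁ − σ√T = 1.398489 − 1.601259 = -0.202771
N(d₁) = 0.919017,  N(d₂) = 0.419657,  e^(−rT) = 0.514638
E₀ = V₀·N(d₁) − D·e^(−rT)·N(d₂)
   = 432.8204·0.919017 − 322.8820·0.514638·0.419657 = 328.035927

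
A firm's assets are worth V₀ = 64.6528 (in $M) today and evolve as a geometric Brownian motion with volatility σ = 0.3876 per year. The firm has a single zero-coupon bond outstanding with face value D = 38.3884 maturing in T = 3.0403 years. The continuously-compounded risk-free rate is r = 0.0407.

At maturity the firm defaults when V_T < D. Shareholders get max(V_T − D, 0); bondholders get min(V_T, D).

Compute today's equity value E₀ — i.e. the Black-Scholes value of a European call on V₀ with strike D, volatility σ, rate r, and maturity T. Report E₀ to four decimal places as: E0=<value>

E0=33.5059

d₁ = [ln(V₀/D) + (r + σ²/2)T] / (σ√T)
   = [ln(64.6528/38.3884) + (0.0407 + 0.5·0.3876²)·3.0403] / (0.3876·√3.0403)
   = [0.521276 + 0.352118] / 0.675837 = 1.292315
d₂ = d₁ − σ√T = 1.292315 − 0.675837 = 0.616478
N(d₁) = 0.901876,  N(d₂) = 0.731210,  e^(−rT) = 0.883609
E₀ = V₀·N(d₁) − D·e^(−rT)·N(d₂)
   = 64.6528·0.901876 − 38.3884·0.883609·0.731210 = 33.505892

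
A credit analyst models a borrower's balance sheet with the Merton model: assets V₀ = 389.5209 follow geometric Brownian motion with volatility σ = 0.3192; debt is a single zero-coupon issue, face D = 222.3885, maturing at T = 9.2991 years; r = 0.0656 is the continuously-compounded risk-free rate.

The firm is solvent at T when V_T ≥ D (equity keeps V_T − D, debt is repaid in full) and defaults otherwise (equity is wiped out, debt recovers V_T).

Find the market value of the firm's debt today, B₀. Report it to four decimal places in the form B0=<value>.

d₁ = [ln(V₀/D) + (r + σ²/2)T] / (σ√T)
   = [ln(389.5209/222.3885) + (0.0656 + 0.5·0.3192²)·9.2991] / (0.3192·√9.2991)
   = [0.560492 + 1.083757] / 0.973382 = 1.689212
d₂ = d₁ − σ√T = 1.689212 − 0.973382 = 0.715830
N(d₁) = 0.954411,  N(d₂) = 0.762952,  e^(−rT) = 0.543339
E₀ = V₀·N(d₁) − D·e^(−rT)·N(d₂)
   = 389.5209·0.954411 − 222.3885·0.543339·0.762952 = 279.573535
B₀ = V₀ − E₀ = 389.5209 − 279.573535 = 109.947365

B0=109.9474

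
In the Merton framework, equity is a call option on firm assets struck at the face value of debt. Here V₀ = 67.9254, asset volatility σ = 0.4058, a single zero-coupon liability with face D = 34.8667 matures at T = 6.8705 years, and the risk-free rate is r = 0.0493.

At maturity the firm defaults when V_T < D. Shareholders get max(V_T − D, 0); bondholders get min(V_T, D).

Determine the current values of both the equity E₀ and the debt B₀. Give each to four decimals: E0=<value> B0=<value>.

d₁ = [ln(V₀/D) + (r + σ²/2)T] / (σ√T)
   = [ln(67.9254/34.8667) + (0.0493 + 0.5·0.4058²)·6.8705] / (0.4058·√6.8705)
   = [0.666878 + 0.904411] / 1.063668 = 1.477236
d₂ = d₁ − σ√T = 1.477236 − 1.063668 = 0.413567
N(d₁) = 0.930194,  N(d₂) = 0.660404,  e^(−rT) = 0.712685
E₀ = V₀·N(d₁) − D·e^(−rT)·N(d₂)
   = 67.9254·0.930194 − 34.8667·0.712685·0.660404 = 46.773407
B₀ = V₀ − E₀ = 67.9254 − 46.773407 = 21.151993

E0=46.7734 B0=21.1520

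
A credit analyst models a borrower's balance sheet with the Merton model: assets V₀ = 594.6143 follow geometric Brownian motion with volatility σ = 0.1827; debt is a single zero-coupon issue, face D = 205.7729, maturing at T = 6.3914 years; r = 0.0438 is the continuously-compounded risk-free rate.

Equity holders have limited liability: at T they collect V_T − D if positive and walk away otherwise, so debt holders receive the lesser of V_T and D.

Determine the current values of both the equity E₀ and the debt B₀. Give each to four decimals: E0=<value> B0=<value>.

d₁ = [ln(V₀/D) + (r + σ²/2)T] / (σ√T)
   = [ln(594.6143/205.7729) + (0.0438 + 0.5·0.1827²)·6.3914] / (0.1827·√6.3914)
   = [1.061140 + 0.386614] / 0.461888 = 3.134426
d₂ = d₁ − σ√T = 3.134426 − 0.461888 = 2.672538
N(d₁) = 0.999139,  N(d₂) = 0.996236,  e^(−rT) = 0.755827
E₀ = V₀·N(d₁) − D·e^(−rT)·N(d₂)
   = 594.6143·0.999139 − 205.7729·0.755827·0.996236 = 439.159146
B₀ = V₀ − E₀ = 594.6143 − 439.159146 = 155.455154

E0=439.1591 B0=155.4552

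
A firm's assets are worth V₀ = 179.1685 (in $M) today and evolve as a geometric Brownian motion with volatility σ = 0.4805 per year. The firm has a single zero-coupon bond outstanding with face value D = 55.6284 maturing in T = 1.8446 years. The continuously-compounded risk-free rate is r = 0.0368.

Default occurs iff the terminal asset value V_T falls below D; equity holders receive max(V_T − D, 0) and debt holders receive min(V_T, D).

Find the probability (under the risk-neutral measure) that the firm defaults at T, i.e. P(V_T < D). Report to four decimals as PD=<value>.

PD=0.0582

d₁ = [ln(V₀/D) + (r + σ²/2)T] / (σ√T)
   = [ln(179.1685/55.6284) + (0.0368 + 0.5·0.4805²)·1.8446] / (0.4805·√1.8446)
   = [1.169633 + 0.280822] / 0.652596 = 2.222592
d₂ = d₁ − σ√T = 2.222592 − 0.652596 = 1.569996
risk-neutral PD = N(−d₂) = N(-1.569996) = 0.058208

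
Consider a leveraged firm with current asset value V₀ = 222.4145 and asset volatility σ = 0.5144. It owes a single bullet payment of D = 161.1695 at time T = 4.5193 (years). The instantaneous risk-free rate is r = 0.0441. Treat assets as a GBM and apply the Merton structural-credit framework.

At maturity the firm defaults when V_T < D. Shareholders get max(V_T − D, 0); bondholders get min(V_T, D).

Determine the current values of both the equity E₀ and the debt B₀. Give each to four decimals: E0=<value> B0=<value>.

E0=126.0407 B0=96.3738

d₁ = [ln(V₀/D) + (r + σ²/2)T] / (σ√T)
   = [ln(222.4145/161.1695) + (0.0441 + 0.5·0.5144²)·4.5193] / (0.5144·√4.5193)
   = [0.322086 + 0.797221] / 1.093545 = 1.023559
d₂ = d₁ − σ√T = 1.023559 − 1.093545 = -0.069986
N(d₁) = 0.846978,  N(d₂) = 0.472102,  e^(−rT) = 0.819303
E₀ = V₀·N(d₁) − D·e^(−rT)·N(d₂)
   = 222.4145·0.846978 − 161.1695·0.819303·0.472102 = 126.040662
B₀ = V₀ − E₀ = 222.4145 − 126.040662 = 96.373838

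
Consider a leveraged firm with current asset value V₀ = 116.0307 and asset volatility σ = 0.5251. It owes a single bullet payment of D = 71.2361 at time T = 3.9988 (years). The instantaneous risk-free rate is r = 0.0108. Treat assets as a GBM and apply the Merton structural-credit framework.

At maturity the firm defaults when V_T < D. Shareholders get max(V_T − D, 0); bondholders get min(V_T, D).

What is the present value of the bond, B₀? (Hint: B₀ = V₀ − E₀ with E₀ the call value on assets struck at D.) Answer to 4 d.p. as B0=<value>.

B0=51.1463

d₁ = [ln(V₀/D) + (r + σ²/2)T] / (σ√T)
   = [ln(116.0307/71.2361) + (0.0108 + 0.5·0.5251²)·3.9988] / (0.5251·√3.9988)
   = [0.487855 + 0.594482] / 1.050042 = 1.030755
d₂ = d₁ − σ√T = 1.030755 − 1.050042 = -0.019287
N(d₁) = 0.848672,  N(d₂) = 0.492306,  e^(−rT) = 0.957732
E₀ = V₀·N(d₁) − D·e^(−rT)·N(d₂)
   = 116.0307·0.848672 − 71.2361·0.957732·0.492306 = 64.884399
B₀ = V₀ − E₀ = 116.0307 − 64.884399 = 51.146301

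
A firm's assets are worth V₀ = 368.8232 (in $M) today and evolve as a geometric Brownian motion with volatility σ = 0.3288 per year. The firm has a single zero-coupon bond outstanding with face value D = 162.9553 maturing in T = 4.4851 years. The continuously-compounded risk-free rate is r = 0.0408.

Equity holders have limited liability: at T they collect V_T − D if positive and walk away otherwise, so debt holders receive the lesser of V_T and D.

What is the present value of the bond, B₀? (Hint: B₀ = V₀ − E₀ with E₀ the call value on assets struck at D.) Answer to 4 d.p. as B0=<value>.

B0=130.6519

d₁ = [ln(V₀/D) + (r + σ²/2)T] / (σ√T)
   = [ln(368.8232/162.9553) + (0.0408 + 0.5·0.3288²)·4.4851] / (0.3288·√4.4851)
   = [0.816841 + 0.425433] / 0.696334 = 1.784020
d₂ = d₁ − σ√T = 1.784020 − 0.696334 = 1.087685
N(d₁) = 0.962790,  N(d₂) = 0.861633,  e^(−rT) = 0.832775
E₀ = V₀·N(d₁) − D·e^(−rT)·N(d₂)
   = 368.8232·0.962790 − 162.9553·0.832775·0.861633 = 238.171251
B₀ = V₀ − E₀ = 368.8232 − 238.171251 = 130.651949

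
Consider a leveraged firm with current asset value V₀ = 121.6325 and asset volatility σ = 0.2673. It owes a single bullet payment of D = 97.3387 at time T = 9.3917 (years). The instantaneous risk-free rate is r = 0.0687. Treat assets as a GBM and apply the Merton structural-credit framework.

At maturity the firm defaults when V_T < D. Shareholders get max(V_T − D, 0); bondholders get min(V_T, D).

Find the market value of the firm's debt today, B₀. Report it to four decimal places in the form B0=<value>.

d₁ = [ln(V₀/D) + (r + σ²/2)T] / (σ√T)
   = [ln(121.6325/97.3387) + (0.0687 + 0.5·0.2673²)·9.3917] / (0.2673·√9.3917)
   = [0.222808 + 0.980725] / 0.819164 = 1.469220
d₂ = d₁ − σ√T = 1.469220 − 0.819164 = 0.650055
N(d₁) = 0.929113,  N(d₂) = 0.742172,  e^(−rT) = 0.524552
E₀ = V₀·N(d₁) − D·e^(−rT)·N(d₂)
   = 121.6325·0.929113 − 97.3387·0.524552·0.742172 = 75.115647
B₀ = V₀ − E₀ = 121.6325 − 75.115647 = 46.516853

B0=46.5169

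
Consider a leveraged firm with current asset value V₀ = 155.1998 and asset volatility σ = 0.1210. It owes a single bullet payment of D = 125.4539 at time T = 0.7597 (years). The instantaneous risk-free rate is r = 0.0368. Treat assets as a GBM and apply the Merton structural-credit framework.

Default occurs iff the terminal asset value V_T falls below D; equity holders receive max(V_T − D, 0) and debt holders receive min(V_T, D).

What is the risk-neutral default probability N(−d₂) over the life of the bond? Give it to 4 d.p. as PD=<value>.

d₁ = [ln(V₀/D) + (r + σ²/2)T] / (σ√T)
   = [ln(155.1998/125.4539) + (0.0368 + 0.5·0.1210²)·0.7597] / (0.1210·√0.7597)
   = [0.212775 + 0.033518] / 0.105465 = 2.335319
d₂ = d₁ − σ√T = 2.335319 − 0.105465 = 2.229854
risk-neutral PD = N(−d₂) = N(-2.229854) = 0.012879

PD=0.0129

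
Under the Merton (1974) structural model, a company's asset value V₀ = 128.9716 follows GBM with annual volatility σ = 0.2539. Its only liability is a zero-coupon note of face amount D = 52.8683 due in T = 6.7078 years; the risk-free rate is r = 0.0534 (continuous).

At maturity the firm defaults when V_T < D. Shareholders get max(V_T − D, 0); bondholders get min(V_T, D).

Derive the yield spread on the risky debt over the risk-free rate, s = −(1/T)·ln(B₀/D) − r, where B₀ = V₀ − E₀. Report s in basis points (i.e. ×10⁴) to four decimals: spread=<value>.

spread=19.4989

d₁ = [ln(V₀/D) + (r + σ²/2)T] / (σ√T)
   = [ln(128.9716/52.8683) + (0.0534 + 0.5·0.2539²)·6.7078] / (0.2539·√6.7078)
   = [0.891788 + 0.574406] / 0.657586 = 2.229661
d₂ = d₁ − σ√T = 2.229661 − 0.657586 = 1.572075
N(d₁) = 0.987115,  N(d₂) = 0.942033,  e^(−rT) = 0.698936
E₀ = V₀·N(d₁) − D·e^(−rT)·N(d₂)
   = 128.9716·0.987115 − 52.8683·0.698936·0.942033 = 92.500217
B₀ = V₀ − E₀ = 128.9716 − 92.500217 = 36.471383
spread = −(1/T)·ln(B₀/D) − r = −(1/6.7078)·ln(36.471383/52.8683) − 0.0534 = 0.00194989
in basis points: 0.00194989 × 10⁴ = 19.4989 bp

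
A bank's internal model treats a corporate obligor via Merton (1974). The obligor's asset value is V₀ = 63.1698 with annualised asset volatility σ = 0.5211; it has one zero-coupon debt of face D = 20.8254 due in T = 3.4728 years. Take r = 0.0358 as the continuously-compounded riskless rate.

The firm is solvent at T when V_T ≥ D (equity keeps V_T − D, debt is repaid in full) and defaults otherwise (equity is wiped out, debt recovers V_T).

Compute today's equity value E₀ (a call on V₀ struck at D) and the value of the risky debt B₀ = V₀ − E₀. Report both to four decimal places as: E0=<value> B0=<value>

E0=46.2581 B0=16.9117

d₁ = [ln(V₀/D) + (r + σ²/2)T] / (σ√T)
   = [ln(63.1698/20.8254) + (0.0358 + 0.5·0.5211²)·3.4728] / (0.5211·√3.4728)
   = [1.109653 + 0.595837] / 0.971093 = 1.756258
d₂ = d₁ − σ√T = 1.756258 − 0.971093 = 0.785165
N(d₁) = 0.960478,  N(d₂) = 0.783821,  e^(−rT) = 0.883092
E₀ = V₀·N(d₁) − D·e^(−rT)·N(d₂)
   = 63.1698·0.960478 − 20.8254·0.883092·0.783821 = 46.258136
B₀ = V₀ − E₀ = 63.1698 − 46.258136 = 16.911664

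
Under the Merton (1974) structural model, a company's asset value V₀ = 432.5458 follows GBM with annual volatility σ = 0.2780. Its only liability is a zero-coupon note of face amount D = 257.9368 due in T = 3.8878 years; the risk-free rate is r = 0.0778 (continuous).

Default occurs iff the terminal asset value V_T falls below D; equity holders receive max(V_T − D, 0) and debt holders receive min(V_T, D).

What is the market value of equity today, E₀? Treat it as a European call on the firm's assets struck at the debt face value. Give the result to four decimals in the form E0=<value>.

d₁ = [ln(V₀/D) + (r + σ²/2)T] / (σ√T)
   = [ln(432.5458/257.9368) + (0.0778 + 0.5·0.2780²)·3.8878] / (0.2780·√3.8878)
   = [0.516974 + 0.452703] / 0.548147 = 1.769010
d₂ = d₁ − σ√T = 1.769010 − 0.548147 = 1.220863
N(d₁) = 0.961554,  N(d₂) = 0.888931,  e^(−rT) = 0.738990
E₀ = V₀·N(d₁) − D·e^(−rT)·N(d₂)
   = 432.5458·0.961554 − 257.9368·0.738990·0.888931 = 246.474516

E0=246.4745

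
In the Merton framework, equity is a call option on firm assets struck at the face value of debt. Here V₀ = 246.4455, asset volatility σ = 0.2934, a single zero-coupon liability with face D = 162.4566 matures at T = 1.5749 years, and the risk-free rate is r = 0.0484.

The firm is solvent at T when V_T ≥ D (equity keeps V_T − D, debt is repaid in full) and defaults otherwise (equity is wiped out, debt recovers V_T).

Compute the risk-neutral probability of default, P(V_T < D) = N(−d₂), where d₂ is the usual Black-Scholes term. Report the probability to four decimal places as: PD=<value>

PD=0.1241

d₁ = [ln(V₀/D) + (r + σ²/2)T] / (σ√T)
   = [ln(246.4455/162.4566) + (0.0484 + 0.5·0.2934²)·1.5749] / (0.2934·√1.5749)
   = [0.416730 + 0.144012] / 0.368202 = 1.522917
d₂ = d₁ − σ√T = 1.522917 − 0.368202 = 1.154715
risk-neutral PD = N(−d₂) = N(-1.154715) = 0.124104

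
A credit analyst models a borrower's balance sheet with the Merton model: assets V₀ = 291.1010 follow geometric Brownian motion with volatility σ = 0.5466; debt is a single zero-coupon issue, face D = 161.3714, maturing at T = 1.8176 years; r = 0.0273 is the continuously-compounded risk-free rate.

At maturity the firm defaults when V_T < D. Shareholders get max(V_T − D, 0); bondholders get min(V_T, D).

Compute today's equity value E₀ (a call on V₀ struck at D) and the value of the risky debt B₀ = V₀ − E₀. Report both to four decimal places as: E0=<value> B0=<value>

E0=153.4643 B0=137.6367

d₁ = [ln(V₀/D) + (r + σ²/2)T] / (σ√T)
   = [ln(291.1010/161.3714) + (0.0273 + 0.5·0.5466²)·1.8176] / (0.5466·√1.8176)
   = [0.589962 + 0.321144] / 0.736917 = 1.236374
d₂ = d₁ − σ√T = 1.236374 − 0.736917 = 0.499457
N(d₁) = 0.891840,  N(d₂) = 0.691271,  e^(−rT) = 0.951591
E₀ = V₀·N(d₁) − D·e^(−rT)·N(d₂)
   = 291.1010·0.891840 − 161.3714·0.951591·0.691271 = 153.464333
B₀ = V₀ − E₀ = 291.1010 − 153.464333 = 137.636667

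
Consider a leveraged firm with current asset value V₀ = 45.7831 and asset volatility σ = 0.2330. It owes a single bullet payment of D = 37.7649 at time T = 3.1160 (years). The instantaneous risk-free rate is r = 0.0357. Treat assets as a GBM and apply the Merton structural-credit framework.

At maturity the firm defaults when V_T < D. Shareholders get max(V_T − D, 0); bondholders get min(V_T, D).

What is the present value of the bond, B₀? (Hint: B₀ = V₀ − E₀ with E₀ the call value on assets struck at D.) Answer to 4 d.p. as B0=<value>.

d₁ = [ln(V₀/D) + (r + σ²/2)T] / (σ√T)
   = [ln(45.7831/37.7649) + (0.0357 + 0.5·0.2330²)·3.1160] / (0.2330·√3.1160)
   = [0.192535 + 0.195823] / 0.411296 = 0.944231
d₂ = d₁ − σ√T = 0.944231 − 0.411296 = 0.532934
N(d₁) = 0.827474,  N(d₂) = 0.702961,  e^(−rT) = 0.894723
E₀ = V₀·N(d₁) − D·e^(−rT)·N(d₂)
   = 45.7831·0.827474 − 37.7649·0.894723·0.702961 = 14.131911
B₀ = V₀ − E₀ = 45.7831 − 14.131911 = 31.651189

B0=31.6512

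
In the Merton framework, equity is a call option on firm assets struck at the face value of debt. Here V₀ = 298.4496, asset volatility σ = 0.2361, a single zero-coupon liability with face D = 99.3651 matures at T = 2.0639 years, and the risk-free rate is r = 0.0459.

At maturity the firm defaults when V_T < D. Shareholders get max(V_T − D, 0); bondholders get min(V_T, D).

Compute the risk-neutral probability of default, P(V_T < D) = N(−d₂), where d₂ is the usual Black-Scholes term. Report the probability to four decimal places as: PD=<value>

d₁ = [ln(V₀/D) + (r + σ²/2)T] / (σ√T)
   = [ln(298.4496/99.3651) + (0.0459 + 0.5·0.2361²)·2.0639] / (0.2361·√2.0639)
   = [1.099800 + 0.152257] / 0.339188 = 3.691339
d₂ = d₁ − σ√T = 3.691339 − 0.339188 = 3.352151
risk-neutral PD = N(−d₂) = N(-3.352151) = 0.000401

PD=0.0004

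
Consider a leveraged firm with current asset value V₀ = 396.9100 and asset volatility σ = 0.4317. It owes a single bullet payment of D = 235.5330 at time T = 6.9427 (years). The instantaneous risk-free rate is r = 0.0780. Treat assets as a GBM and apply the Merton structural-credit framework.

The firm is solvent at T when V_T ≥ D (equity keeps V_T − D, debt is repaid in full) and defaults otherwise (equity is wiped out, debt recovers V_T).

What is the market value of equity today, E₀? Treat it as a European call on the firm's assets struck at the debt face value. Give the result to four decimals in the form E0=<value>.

E0=282.4764

d₁ = [ln(V₀/D) + (r + σ²/2)T] / (σ√T)
   = [ln(396.9100/235.5330) + (0.0780 + 0.5·0.4317²)·6.9427] / (0.4317·√6.9427)
   = [0.521859 + 1.188468] / 1.137486 = 1.503602
d₂ = d₁ − σ√T = 1.503602 − 1.137486 = 0.366115
N(d₁) = 0.933658,  N(d₂) = 0.642861,  e^(−rT) = 0.581857
E₀ = V₀·N(d₁) − D·e^(−rT)·N(d₂)
   = 396.9100·0.933658 − 235.5330·0.581857·0.642861 = 282.476419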